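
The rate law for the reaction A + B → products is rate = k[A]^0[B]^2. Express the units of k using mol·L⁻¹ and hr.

(mol·L⁻¹)⁻¹·hr⁻¹

Step 1: Overall order = 0 + 2 = 2.
Step 2: rate has units mol·L⁻¹·hr⁻¹; [A]^0[B]^2 has units (mol·L⁻¹)^2.
Step 3: k = rate/([A]^0[B]^2), so units of k = (mol·L⁻¹)^(1-2)·hr⁻¹ = (mol·L⁻¹)⁻¹·hr⁻¹.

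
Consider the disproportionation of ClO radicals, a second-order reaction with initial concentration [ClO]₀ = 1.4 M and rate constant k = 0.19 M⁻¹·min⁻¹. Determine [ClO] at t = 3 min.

0.7786 M

Step 1: For a second-order reaction: 1/[ClO] = 1/[ClO]₀ + kt
Step 2: 1/[ClO] = 1/1.4 + 0.19 × 3
Step 3: 1/[ClO] = 0.7143 + 0.57 = 1.284
Step 4: [ClO] = 1/1.284 = 0.7786 M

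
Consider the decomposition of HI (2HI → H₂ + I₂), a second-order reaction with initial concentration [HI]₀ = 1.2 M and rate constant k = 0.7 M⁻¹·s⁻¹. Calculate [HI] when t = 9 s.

0.1402 M

Step 1: For a second-order reaction: 1/[HI] = 1/[HI]₀ + kt
Step 2: 1/[HI] = 1/1.2 + 0.7 × 9
Step 3: 1/[HI] = 0.8333 + 6.3 = 7.133
Step 4: [HI] = 1/7.133 = 0.1402 M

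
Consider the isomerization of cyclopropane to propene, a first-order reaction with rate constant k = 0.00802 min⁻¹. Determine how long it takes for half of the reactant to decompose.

86.43 min

Step 1: For a first-order reaction, t₁/₂ = ln(2)/k
Step 2: t₁/₂ = ln(2)/0.00802
Step 3: t₁/₂ = 0.6931/0.00802 = 86.43 min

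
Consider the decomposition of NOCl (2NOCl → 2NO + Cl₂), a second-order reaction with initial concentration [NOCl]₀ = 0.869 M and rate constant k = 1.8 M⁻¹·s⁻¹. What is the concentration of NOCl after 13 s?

0.04073 M

Step 1: For a second-order reaction: 1/[NOCl] = 1/[NOCl]₀ + kt
Step 2: 1/[NOCl] = 1/0.869 + 1.8 × 13
Step 3: 1/[NOCl] = 1.151 + 23.4 = 24.55
Step 4: [NOCl] = 1/24.55 = 0.04073 M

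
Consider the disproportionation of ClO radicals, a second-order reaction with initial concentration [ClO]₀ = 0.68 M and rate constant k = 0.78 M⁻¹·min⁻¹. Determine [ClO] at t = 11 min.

0.0995 M

Step 1: For a second-order reaction: 1/[ClO] = 1/[ClO]₀ + kt
Step 2: 1/[ClO] = 1/0.68 + 0.78 × 11
Step 3: 1/[ClO] = 1.471 + 8.58 = 10.05
Step 4: [ClO] = 1/10.05 = 0.0995 M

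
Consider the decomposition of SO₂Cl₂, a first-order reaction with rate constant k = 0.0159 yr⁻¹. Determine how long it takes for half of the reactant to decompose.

43.59 yr

Step 1: For a first-order reaction, t₁/₂ = ln(2)/k
Step 2: t₁/₂ = ln(2)/0.0159
Step 3: t₁/₂ = 0.6931/0.0159 = 43.59 yr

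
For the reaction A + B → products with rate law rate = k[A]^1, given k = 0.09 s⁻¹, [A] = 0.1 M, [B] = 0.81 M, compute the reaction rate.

0.009 M/s

Step 1: The rate law is rate = k[A]^1
Step 2: Note that the rate does not depend on [B] (zero order in B).
Step 3: rate = 0.09 × (0.1)^1 = 0.009 M/s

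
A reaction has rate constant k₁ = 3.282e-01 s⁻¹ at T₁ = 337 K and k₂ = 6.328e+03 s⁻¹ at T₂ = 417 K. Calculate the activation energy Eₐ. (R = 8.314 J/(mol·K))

144.1 kJ/mol

Step 1: Use the two-temperature Arrhenius form: ln(k₂/k₁) = -Eₐ/R × (1/T₂ - 1/T₁)
Step 2: ln(k₂/k₁) = ln(6.328e+03/3.282e-01) = ln(19280.9) = 9.86687
Step 3: 1/T₂ - 1/T₁ = 1/417 - 1/337 = -5.692775e-04 K⁻¹
Step 4: Eₐ = -R × ln(k₂/k₁) / (1/T₂ - 1/T₁) = -8.314 × 9.86687 / -5.692775e-04
Step 5: Eₐ = 1.4410e+05 J/mol = 144.1 kJ/mol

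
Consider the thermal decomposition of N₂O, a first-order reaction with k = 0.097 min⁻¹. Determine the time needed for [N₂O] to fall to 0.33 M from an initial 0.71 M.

7.899 min

Step 1: For first-order: t = ln([N₂O]₀/[N₂O])/k
Step 2: t = ln(0.71/0.33)/0.097
Step 3: t = ln(2.152)/0.097
Step 4: t = 0.7662/0.097 = 7.899 min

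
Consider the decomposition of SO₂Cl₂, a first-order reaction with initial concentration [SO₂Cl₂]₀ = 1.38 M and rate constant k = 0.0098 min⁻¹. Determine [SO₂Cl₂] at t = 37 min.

0.9603 M

Step 1: For a first-order reaction: [SO₂Cl₂] = [SO₂Cl₂]₀ × e^(-kt)
Step 2: [SO₂Cl₂] = 1.38 × e^(-0.0098 × 37)
Step 3: [SO₂Cl₂] = 1.38 × e^(-0.3626)
Step 4: [SO₂Cl₂] = 1.38 × 0.695865 = 0.9603 M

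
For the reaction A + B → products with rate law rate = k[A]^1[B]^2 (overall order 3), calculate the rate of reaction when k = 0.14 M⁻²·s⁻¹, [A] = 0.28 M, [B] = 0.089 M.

0.0003105 M/s

Step 1: The rate law is rate = k[A]^1[B]^2, overall order = 1+2 = 3
Step 2: Substitute values: rate = 0.14 × (0.28)^1 × (0.089)^2
Step 3: rate = 0.14 × 0.28 × 0.007921 = 0.000310503 M/s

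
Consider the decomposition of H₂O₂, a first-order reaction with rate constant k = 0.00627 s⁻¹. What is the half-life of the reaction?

110.5 s

Step 1: For a first-order reaction, t₁/₂ = ln(2)/k
Step 2: t₁/₂ = ln(2)/0.00627
Step 3: t₁/₂ = 0.6931/0.00627 = 110.5 s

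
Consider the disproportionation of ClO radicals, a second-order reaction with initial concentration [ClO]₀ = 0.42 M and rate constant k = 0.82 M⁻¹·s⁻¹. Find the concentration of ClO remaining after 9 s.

0.1024 M

Step 1: For a second-order reaction: 1/[ClO] = 1/[ClO]₀ + kt
Step 2: 1/[ClO] = 1/0.42 + 0.82 × 9
Step 3: 1/[ClO] = 2.381 + 7.38 = 9.761
Step 4: [ClO] = 1/9.761 = 0.1024 M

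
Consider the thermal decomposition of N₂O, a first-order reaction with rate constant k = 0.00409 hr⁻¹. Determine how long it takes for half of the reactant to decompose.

169.5 hr

Step 1: For a first-order reaction, t₁/₂ = ln(2)/k
Step 2: t₁/₂ = ln(2)/0.00409
Step 3: t₁/₂ = 0.6931/0.00409 = 169.5 hr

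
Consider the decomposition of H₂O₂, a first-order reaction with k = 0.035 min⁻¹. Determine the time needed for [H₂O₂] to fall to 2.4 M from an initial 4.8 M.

19.8 min

Step 1: For first-order: t = ln([H₂O₂]₀/[H₂O₂])/k
Step 2: t = ln(4.8/2.4)/0.035
Step 3: t = ln(2)/0.035
Step 4: t = 0.6931/0.035 = 19.8 min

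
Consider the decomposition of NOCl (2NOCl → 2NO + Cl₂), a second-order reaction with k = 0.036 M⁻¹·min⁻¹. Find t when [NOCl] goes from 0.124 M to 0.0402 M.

467 min

Step 1: For second-order: t = (1/[NOCl] - 1/[NOCl]₀)/k
Step 2: t = (1/0.0402 - 1/0.124)/0.036
Step 3: t = (24.88 - 8.065)/0.036
Step 4: t = 16.81/0.036 = 467 min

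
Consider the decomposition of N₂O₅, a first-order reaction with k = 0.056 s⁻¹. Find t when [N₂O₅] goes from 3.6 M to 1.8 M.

12.38 s

Step 1: For first-order: t = ln([N₂O₅]₀/[N₂O₅])/k
Step 2: t = ln(3.6/1.8)/0.056
Step 3: t = ln(2)/0.056
Step 4: t = 0.6931/0.056 = 12.38 s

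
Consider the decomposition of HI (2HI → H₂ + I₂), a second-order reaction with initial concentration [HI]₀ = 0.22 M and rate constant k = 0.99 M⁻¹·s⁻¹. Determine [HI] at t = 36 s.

0.02488 M

Step 1: For a second-order reaction: 1/[HI] = 1/[HI]₀ + kt
Step 2: 1/[HI] = 1/0.22 + 0.99 × 36
Step 3: 1/[HI] = 4.545 + 35.64 = 40.19
Step 4: [HI] = 1/40.19 = 0.02488 M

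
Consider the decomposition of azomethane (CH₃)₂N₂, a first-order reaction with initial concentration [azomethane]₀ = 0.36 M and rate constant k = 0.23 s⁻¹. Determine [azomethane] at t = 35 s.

0.0001149 M

Step 1: For a first-order reaction: [azomethane] = [azomethane]₀ × e^(-kt)
Step 2: [azomethane] = 0.36 × e^(-0.23 × 35)
Step 3: [azomethane] = 0.36 × e^(-8.05)
Step 4: [azomethane] = 0.36 × 0.000319102 = 0.0001149 M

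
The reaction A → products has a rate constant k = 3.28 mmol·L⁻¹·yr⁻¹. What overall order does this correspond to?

zeroth order (0)

Step 1: The units of k for an nth-order reaction are (concentration)^(1-n)·(time)⁻¹.
Step 2: Here k has units mmol·L⁻¹·yr⁻¹, so the concentration exponent is 1.
Step 3: 1 - n = 1 ⇒ n = 0. The reaction is zeroth order.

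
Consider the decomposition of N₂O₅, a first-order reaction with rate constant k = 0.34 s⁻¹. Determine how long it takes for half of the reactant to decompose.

2.039 s

Step 1: For a first-order reaction, t₁/₂ = ln(2)/k
Step 2: t₁/₂ = ln(2)/0.34
Step 3: t₁/₂ = 0.6931/0.34 = 2.039 s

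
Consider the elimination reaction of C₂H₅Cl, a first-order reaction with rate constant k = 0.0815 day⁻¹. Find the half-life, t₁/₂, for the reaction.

8.505 day

Step 1: For a first-order reaction, t₁/₂ = ln(2)/k
Step 2: t₁/₂ = ln(2)/0.0815
Step 3: t₁/₂ = 0.6931/0.0815 = 8.505 day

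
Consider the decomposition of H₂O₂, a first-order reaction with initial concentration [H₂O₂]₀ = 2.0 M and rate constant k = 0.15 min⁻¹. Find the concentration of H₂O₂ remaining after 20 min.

0.09957 M

Step 1: For a first-order reaction: [H₂O₂] = [H₂O₂]₀ × e^(-kt)
Step 2: [H₂O₂] = 2.0 × e^(-0.15 × 20)
Step 3: [H₂O₂] = 2.0 × e^(-3)
Step 4: [H₂O₂] = 2.0 × 0.0497871 = 0.09957 M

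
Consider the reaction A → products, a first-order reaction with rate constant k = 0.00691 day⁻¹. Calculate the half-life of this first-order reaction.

100.3 day

Step 1: For a first-order reaction, t₁/₂ = ln(2)/k
Step 2: t₁/₂ = ln(2)/0.00691
Step 3: t₁/₂ = 0.6931/0.00691 = 100.3 day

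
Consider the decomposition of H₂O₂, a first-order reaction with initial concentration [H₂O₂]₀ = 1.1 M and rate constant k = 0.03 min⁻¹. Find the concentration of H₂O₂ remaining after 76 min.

0.1125 M

Step 1: For a first-order reaction: [H₂O₂] = [H₂O₂]₀ × e^(-kt)
Step 2: [H₂O₂] = 1.1 × e^(-0.03 × 76)
Step 3: [H₂O₂] = 1.1 × e^(-2.28)
Step 4: [H₂O₂] = 1.1 × 0.102284 = 0.1125 M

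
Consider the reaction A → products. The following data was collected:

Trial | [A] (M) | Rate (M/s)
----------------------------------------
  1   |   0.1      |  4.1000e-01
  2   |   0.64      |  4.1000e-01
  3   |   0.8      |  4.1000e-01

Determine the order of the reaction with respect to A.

zeroth order (0)

Step 1: Compare trials - when concentration changes, rate stays constant.
Step 2: rate₂/rate₁ = 4.1000e-01/4.1000e-01 = 1
Step 3: [A]₂/[A]₁ = 0.64/0.1 = 6.4
Step 4: Since rate ratio ≈ (conc ratio)^0, the reaction is zeroth order.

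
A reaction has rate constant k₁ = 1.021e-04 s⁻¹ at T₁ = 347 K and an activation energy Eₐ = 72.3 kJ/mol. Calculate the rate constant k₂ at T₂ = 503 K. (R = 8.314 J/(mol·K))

2.424e-01 s⁻¹

Step 1: Use the two-temperature Arrhenius form: ln(k₂/k₁) = -Eₐ/R × (1/T₂ - 1/T₁)
Step 2: Convert Eₐ to J/mol: 72.3 kJ/mol = 72300 J/mol
Step 3: 1/T₂ - 1/T₁ = 1/503 - 1/347 = -8.937728e-04 K⁻¹
Step 4: ln(k₂/k₁) = -72300/8.314 × -8.937728e-04 = 7.77240
Step 5: k₂ = k₁ × exp(7.77240) = 1.021e-04 × 2.37416e+03 = 2.424e-01 s⁻¹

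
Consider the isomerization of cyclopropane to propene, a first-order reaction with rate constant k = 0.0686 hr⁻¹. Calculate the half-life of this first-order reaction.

10.1 hr

Step 1: For a first-order reaction, t₁/₂ = ln(2)/k
Step 2: t₁/₂ = ln(2)/0.0686
Step 3: t₁/₂ = 0.6931/0.0686 = 10.1 hr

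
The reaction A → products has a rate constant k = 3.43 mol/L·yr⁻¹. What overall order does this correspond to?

zeroth order (0)

Step 1: The units of k for an nth-order reaction are (concentration)^(1-n)·(time)⁻¹.
Step 2: Here k has units mol/L·yr⁻¹, so the concentration exponent is 1.
Step 3: 1 - n = 1 ⇒ n = 0. The reaction is zeroth order.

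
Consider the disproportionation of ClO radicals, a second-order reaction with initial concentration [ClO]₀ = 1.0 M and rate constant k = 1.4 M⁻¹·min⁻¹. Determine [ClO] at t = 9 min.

0.07353 M

Step 1: For a second-order reaction: 1/[ClO] = 1/[ClO]₀ + kt
Step 2: 1/[ClO] = 1/1.0 + 1.4 × 9
Step 3: 1/[ClO] = 1 + 12.6 = 13.6
Step 4: [ClO] = 1/13.6 = 0.07353 M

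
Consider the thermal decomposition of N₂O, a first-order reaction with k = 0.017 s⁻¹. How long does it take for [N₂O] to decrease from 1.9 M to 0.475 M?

81.55 s

Step 1: For first-order: t = ln([N₂O]₀/[N₂O])/k
Step 2: t = ln(1.9/0.475)/0.017
Step 3: t = ln(4)/0.017
Step 4: t = 1.386/0.017 = 81.55 s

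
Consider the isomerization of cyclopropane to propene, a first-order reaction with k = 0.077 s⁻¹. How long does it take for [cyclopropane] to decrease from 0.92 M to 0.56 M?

6.447 s

Step 1: For first-order: t = ln([cyclopropane]₀/[cyclopropane])/k
Step 2: t = ln(0.92/0.56)/0.077
Step 3: t = ln(1.643)/0.077
Step 4: t = 0.4964/0.077 = 6.447 s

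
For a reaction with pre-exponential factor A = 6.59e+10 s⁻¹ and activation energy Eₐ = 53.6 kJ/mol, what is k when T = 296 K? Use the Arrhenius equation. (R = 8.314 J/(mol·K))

2.29e+01 s⁻¹

Step 1: Use the Arrhenius equation: k = A × exp(-Eₐ/RT)
Step 2: Convert Eₐ to J/mol: 53.6 kJ/mol = 53600 J/mol
Step 3: Calculate the exponent: -Eₐ/(RT) = -53600/(8.314 × 296) = -21.78026
Step 4: k = 6.59e+10 × exp(-21.78026)
Step 5: k = 6.59e+10 × 3.47499e-10 = 2.2900e+01 s⁻¹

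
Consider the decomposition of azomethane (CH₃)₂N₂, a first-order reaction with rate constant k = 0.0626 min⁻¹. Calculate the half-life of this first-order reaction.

11.07 min

Step 1: For a first-order reaction, t₁/₂ = ln(2)/k
Step 2: t₁/₂ = ln(2)/0.0626
Step 3: t₁/₂ = 0.6931/0.0626 = 11.07 min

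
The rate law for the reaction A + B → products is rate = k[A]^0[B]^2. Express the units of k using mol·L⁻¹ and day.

(mol·L⁻¹)⁻¹·day⁻¹

Step 1: Overall order = 0 + 2 = 2.
Step 2: rate has units mol·L⁻¹·day⁻¹; [A]^0[B]^2 has units (mol·L⁻¹)^2.
Step 3: k = rate/([A]^0[B]^2), so units of k = (mol·L⁻¹)^(1-2)·day⁻¹ = (mol·L⁻¹)⁻¹·day⁻¹.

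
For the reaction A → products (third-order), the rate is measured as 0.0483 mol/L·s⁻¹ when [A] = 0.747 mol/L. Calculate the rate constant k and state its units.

0.1159 (mol/L)⁻²·s⁻¹

Step 1: rate = k[A]^3, so k = rate / [A]^3.
Step 2: k = 0.0483 / (0.747)^3 = 0.0483 / 0.4168.
Step 3: k = 0.1159 (mol/L)⁻²·s⁻¹.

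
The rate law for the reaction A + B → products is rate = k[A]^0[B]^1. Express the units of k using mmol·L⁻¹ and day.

day⁻¹

Step 1: Overall order = 0 + 1 = 1.
Step 2: rate has units mmol·L⁻¹·day⁻¹; [A]^0[B]^1 has units (mmol·L⁻¹)^1.
Step 3: k = rate/([A]^0[B]^1), so units of k = (mmol·L⁻¹)^(1-1)·day⁻¹ = day⁻¹.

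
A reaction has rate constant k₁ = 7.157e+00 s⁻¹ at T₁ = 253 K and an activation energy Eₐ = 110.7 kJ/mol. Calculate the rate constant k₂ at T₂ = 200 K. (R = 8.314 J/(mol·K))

6.279e-06 s⁻¹

Step 1: Use the two-temperature Arrhenius form: ln(k₂/k₁) = -Eₐ/R × (1/T₂ - 1/T₁)
Step 2: Convert Eₐ to J/mol: 110.7 kJ/mol = 110700 J/mol
Step 3: 1/T₂ - 1/T₁ = 1/200 - 1/253 = 1.047431e-03 K⁻¹
Step 4: ln(k₂/k₁) = -110700/8.314 × 1.047431e-03 = -13.94643
Step 5: k₂ = k₁ × exp(-13.94643) = 7.157e+00 × 8.77288e-07 = 6.279e-06 s⁻¹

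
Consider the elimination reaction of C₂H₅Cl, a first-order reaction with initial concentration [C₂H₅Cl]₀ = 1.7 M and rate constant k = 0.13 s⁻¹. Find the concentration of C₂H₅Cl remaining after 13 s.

0.3137 M

Step 1: For a first-order reaction: [C₂H₅Cl] = [C₂H₅Cl]₀ × e^(-kt)
Step 2: [C₂H₅Cl] = 1.7 × e^(-0.13 × 13)
Step 3: [C₂H₅Cl] = 1.7 × e^(-1.69)
Step 4: [C₂H₅Cl] = 1.7 × 0.18452 = 0.3137 M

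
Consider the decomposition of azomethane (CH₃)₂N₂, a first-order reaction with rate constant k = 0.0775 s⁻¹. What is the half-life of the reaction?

8.944 s

Step 1: For a first-order reaction, t₁/₂ = ln(2)/k
Step 2: t₁/₂ = ln(2)/0.0775
Step 3: t₁/₂ = 0.6931/0.0775 = 8.944 s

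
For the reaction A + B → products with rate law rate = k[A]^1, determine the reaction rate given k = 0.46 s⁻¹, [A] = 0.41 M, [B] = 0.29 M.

0.1886 M/s

Step 1: The rate law is rate = k[A]^1
Step 2: Note that the rate does not depend on [B] (zero order in B).
Step 3: rate = 0.46 × (0.41)^1 = 0.1886 M/s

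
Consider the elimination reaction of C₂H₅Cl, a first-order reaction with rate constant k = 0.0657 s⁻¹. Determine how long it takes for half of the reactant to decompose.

10.55 s

Step 1: For a first-order reaction, t₁/₂ = ln(2)/k
Step 2: t₁/₂ = ln(2)/0.0657
Step 3: t₁/₂ = 0.6931/0.0657 = 10.55 s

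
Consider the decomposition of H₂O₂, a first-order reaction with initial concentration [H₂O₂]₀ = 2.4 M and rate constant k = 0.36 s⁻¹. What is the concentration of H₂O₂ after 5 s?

0.3967 M

Step 1: For a first-order reaction: [H₂O₂] = [H₂O₂]₀ × e^(-kt)
Step 2: [H₂O₂] = 2.4 × e^(-0.36 × 5)
Step 3: [H₂O₂] = 2.4 × e^(-1.8)
Step 4: [H₂O₂] = 2.4 × 0.165299 = 0.3967 M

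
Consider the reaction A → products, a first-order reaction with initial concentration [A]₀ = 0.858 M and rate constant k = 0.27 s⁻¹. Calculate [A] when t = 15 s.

0.01495 M

Step 1: For a first-order reaction: [A] = [A]₀ × e^(-kt)
Step 2: [A] = 0.858 × e^(-0.27 × 15)
Step 3: [A] = 0.858 × e^(-4.05)
Step 4: [A] = 0.858 × 0.0174224 = 0.01495 M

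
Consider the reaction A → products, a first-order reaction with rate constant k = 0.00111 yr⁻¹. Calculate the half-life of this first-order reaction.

624.5 yr

Step 1: For a first-order reaction, t₁/₂ = ln(2)/k
Step 2: t₁/₂ = ln(2)/0.00111
Step 3: t₁/₂ = 0.6931/0.00111 = 624.5 yr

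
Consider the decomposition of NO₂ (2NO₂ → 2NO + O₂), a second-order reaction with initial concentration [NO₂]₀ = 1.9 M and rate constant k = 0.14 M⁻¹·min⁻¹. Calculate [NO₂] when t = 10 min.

0.5191 M

Step 1: For a second-order reaction: 1/[NO₂] = 1/[NO₂]₀ + kt
Step 2: 1/[NO₂] = 1/1.9 + 0.14 × 10
Step 3: 1/[NO₂] = 0.5263 + 1.4 = 1.926
Step 4: [NO₂] = 1/1.926 = 0.5191 M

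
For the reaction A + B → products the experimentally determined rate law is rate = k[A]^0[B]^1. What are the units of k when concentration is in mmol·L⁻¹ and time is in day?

day⁻¹

Step 1: Overall order = 0 + 1 = 1.
Step 2: rate has units mmol·L⁻¹·day⁻¹; [A]^0[B]^1 has units (mmol·L⁻¹)^1.
Step 3: k = rate/([A]^0[B]^1), so units of k = (mmol·L⁻¹)^(1-1)·day⁻¹ = day⁻¹.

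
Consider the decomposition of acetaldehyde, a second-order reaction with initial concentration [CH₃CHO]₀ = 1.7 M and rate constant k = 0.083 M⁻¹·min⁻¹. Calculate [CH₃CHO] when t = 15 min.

0.5455 M

Step 1: For a second-order reaction: 1/[CH₃CHO] = 1/[CH₃CHO]₀ + kt
Step 2: 1/[CH₃CHO] = 1/1.7 + 0.083 × 15
Step 3: 1/[CH₃CHO] = 0.5882 + 1.245 = 1.833
Step 4: [CH₃CHO] = 1/1.833 = 0.5455 M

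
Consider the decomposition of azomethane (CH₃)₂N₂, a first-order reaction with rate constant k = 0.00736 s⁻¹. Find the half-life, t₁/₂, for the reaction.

94.18 s

Step 1: For a first-order reaction, t₁/₂ = ln(2)/k
Step 2: t₁/₂ = ln(2)/0.00736
Step 3: t₁/₂ = 0.6931/0.00736 = 94.18 s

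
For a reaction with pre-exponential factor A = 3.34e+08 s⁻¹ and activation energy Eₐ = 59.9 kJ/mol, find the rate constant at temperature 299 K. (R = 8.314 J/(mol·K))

1.15e-02 s⁻¹

Step 1: Use the Arrhenius equation: k = A × exp(-Eₐ/RT)
Step 2: Convert Eₐ to J/mol: 59.9 kJ/mol = 59900 J/mol
Step 3: Calculate the exponent: -Eₐ/(RT) = -59900/(8.314 × 299) = -24.09604
Step 4: k = 3.34e+08 × exp(-24.09604)
Step 5: k = 3.34e+08 × 3.42944e-11 = 1.1454e-02 s⁻¹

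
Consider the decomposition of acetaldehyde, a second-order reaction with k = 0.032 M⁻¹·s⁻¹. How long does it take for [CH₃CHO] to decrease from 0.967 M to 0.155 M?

169.3 s

Step 1: For second-order: t = (1/[CH₃CHO] - 1/[CH₃CHO]₀)/k
Step 2: t = (1/0.155 - 1/0.967)/0.032
Step 3: t = (6.452 - 1.034)/0.032
Step 4: t = 5.417/0.032 = 169.3 s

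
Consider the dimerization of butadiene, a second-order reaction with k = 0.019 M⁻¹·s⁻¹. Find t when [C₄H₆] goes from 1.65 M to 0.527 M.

67.97 s

Step 1: For second-order: t = (1/[C₄H₆] - 1/[C₄H₆]₀)/k
Step 2: t = (1/0.527 - 1/1.65)/0.019
Step 3: t = (1.898 - 0.6061)/0.019
Step 4: t = 1.291/0.019 = 67.97 s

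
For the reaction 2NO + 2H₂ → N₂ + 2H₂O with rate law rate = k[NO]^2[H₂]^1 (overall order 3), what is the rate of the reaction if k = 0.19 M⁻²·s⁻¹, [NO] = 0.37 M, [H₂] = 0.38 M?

0.009884 M/s

Step 1: The rate law is rate = k[NO]^2[H₂]^1, overall order = 2+1 = 3
Step 2: Substitute values: rate = 0.19 × (0.37)^2 × (0.38)^1
Step 3: rate = 0.19 × 0.1369 × 0.38 = 0.00988418 M/s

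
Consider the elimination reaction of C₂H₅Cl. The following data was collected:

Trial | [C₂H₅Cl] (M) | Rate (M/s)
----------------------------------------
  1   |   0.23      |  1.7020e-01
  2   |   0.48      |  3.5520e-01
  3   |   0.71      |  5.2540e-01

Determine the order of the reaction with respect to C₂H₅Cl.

first order (1)

Step 1: Compare trials to find order n where rate₂/rate₁ = ([C₂H₅Cl]₂/[C₂H₅Cl]₁)^n
Step 2: rate₂/rate₁ = 3.5520e-01/1.7020e-01 = 2.087
Step 3: [C₂H₅Cl]₂/[C₂H₅Cl]₁ = 0.48/0.23 = 2.087
Step 4: n = ln(2.087)/ln(2.087) = 1.00 ≈ 1
Step 5: The reaction is first order in C₂H₅Cl.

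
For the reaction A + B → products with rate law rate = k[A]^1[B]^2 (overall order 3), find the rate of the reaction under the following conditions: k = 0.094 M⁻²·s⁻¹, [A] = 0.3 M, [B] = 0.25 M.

0.001762 M/s

Step 1: The rate law is rate = k[A]^1[B]^2, overall order = 1+2 = 3
Step 2: Substitute values: rate = 0.094 × (0.3)^1 × (0.25)^2
Step 3: rate = 0.094 × 0.3 × 0.0625 = 0.0017625 M/s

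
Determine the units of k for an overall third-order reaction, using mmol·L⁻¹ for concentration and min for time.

(mmol·L⁻¹)⁻²·min⁻¹

Step 1: For overall order n, rate = k × (concentration)^n.
Step 2: Rate has units mmol·L⁻¹·min⁻¹; concentration term has units (mmol·L⁻¹)^3.
Step 3: k = rate / (concentration)^n, so units of k = (mmol·L⁻¹)^(1-3)·min⁻¹ = (mmol·L⁻¹)⁻²·min⁻¹.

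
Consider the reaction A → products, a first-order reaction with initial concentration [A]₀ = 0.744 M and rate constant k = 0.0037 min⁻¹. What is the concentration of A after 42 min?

0.6369 M

Step 1: For a first-order reaction: [A] = [A]₀ × e^(-kt)
Step 2: [A] = 0.744 × e^(-0.0037 × 42)
Step 3: [A] = 0.744 × e^(-0.1554)
Step 4: [A] = 0.744 × 0.856073 = 0.6369 M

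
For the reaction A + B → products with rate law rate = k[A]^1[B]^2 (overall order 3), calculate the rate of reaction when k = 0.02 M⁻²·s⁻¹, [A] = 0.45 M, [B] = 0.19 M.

0.0003249 M/s

Step 1: The rate law is rate = k[A]^1[B]^2, overall order = 1+2 = 3
Step 2: Substitute values: rate = 0.02 × (0.45)^1 × (0.19)^2
Step 3: rate = 0.02 × 0.45 × 0.0361 = 0.0003249 M/s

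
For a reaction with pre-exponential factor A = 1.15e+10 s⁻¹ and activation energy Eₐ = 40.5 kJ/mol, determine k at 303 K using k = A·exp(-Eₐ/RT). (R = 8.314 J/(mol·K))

1.20e+03 s⁻¹

Step 1: Use the Arrhenius equation: k = A × exp(-Eₐ/RT)
Step 2: Convert Eₐ to J/mol: 40.5 kJ/mol = 40500 J/mol
Step 3: Calculate the exponent: -Eₐ/(RT) = -40500/(8.314 × 303) = -16.07690
Step 4: k = 1.15e+10 × exp(-16.07690)
Step 5: k = 1.15e+10 × 1.04206e-07 = 1.1984e+03 s⁻¹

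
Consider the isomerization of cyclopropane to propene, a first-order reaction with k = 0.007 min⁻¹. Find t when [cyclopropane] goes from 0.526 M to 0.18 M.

153.2 min

Step 1: For first-order: t = ln([cyclopropane]₀/[cyclopropane])/k
Step 2: t = ln(0.526/0.18)/0.007
Step 3: t = ln(2.922)/0.007
Step 4: t = 1.072/0.007 = 153.2 min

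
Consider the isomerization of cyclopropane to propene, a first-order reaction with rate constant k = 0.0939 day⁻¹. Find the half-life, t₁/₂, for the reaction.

7.382 day

Step 1: For a first-order reaction, t₁/₂ = ln(2)/k
Step 2: t₁/₂ = ln(2)/0.0939
Step 3: t₁/₂ = 0.6931/0.0939 = 7.382 day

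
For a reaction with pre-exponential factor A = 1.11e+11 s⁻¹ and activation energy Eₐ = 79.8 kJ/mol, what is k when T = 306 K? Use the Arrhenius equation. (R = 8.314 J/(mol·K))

2.65e-03 s⁻¹

Step 1: Use the Arrhenius equation: k = A × exp(-Eₐ/RT)
Step 2: Convert Eₐ to J/mol: 79.8 kJ/mol = 79800 J/mol
Step 3: Calculate the exponent: -Eₐ/(RT) = -79800/(8.314 × 306) = -31.36689
Step 4: k = 1.11e+11 × exp(-31.36689)
Step 5: k = 1.11e+11 × 2.38524e-14 = 2.6476e-03 s⁻¹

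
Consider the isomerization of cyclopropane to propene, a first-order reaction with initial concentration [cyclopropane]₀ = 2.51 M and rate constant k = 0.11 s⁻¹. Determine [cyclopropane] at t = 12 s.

0.6705 M

Step 1: For a first-order reaction: [cyclopropane] = [cyclopropane]₀ × e^(-kt)
Step 2: [cyclopropane] = 2.51 × e^(-0.11 × 12)
Step 3: [cyclopropane] = 2.51 × e^(-1.32)
Step 4: [cyclopropane] = 2.51 × 0.267135 = 0.6705 M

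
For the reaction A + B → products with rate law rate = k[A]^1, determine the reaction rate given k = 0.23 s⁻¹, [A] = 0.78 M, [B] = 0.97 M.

0.1794 M/s

Step 1: The rate law is rate = k[A]^1
Step 2: Note that the rate does not depend on [B] (zero order in B).
Step 3: rate = 0.23 × (0.78)^1 = 0.1794 M/s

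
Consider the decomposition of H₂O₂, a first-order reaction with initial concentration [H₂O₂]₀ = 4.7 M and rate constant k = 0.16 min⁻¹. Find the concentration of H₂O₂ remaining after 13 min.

0.5872 M

Step 1: For a first-order reaction: [H₂O₂] = [H₂O₂]₀ × e^(-kt)
Step 2: [H₂O₂] = 4.7 × e^(-0.16 × 13)
Step 3: [H₂O₂] = 4.7 × e^(-2.08)
Step 4: [H₂O₂] = 4.7 × 0.12493 = 0.5872 M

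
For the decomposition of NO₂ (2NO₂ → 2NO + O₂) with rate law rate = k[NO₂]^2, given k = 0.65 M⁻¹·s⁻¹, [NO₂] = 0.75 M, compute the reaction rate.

0.3656 M/s

Step 1: Identify the rate law: rate = k[NO₂]^2
Step 2: Substitute values: rate = 0.65 × (0.75)^2
Step 3: Calculate: rate = 0.65 × 0.5625 = 0.365625 M/s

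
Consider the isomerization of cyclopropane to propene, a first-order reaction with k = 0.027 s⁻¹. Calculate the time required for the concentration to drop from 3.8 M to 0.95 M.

51.34 s

Step 1: For first-order: t = ln([cyclopropane]₀/[cyclopropane])/k
Step 2: t = ln(3.8/0.95)/0.027
Step 3: t = ln(4)/0.027
Step 4: t = 1.386/0.027 = 51.34 s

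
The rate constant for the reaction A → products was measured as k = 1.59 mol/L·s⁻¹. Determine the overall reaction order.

zeroth order (0)

Step 1: The units of k for an nth-order reaction are (concentration)^(1-n)·(time)⁻¹.
Step 2: Here k has units mol/L·s⁻¹, so the concentration exponent is 1.
Step 3: 1 - n = 1 ⇒ n = 0. The reaction is zeroth order.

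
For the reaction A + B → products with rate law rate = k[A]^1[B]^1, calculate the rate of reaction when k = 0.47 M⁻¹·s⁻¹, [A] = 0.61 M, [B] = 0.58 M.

0.1663 M/s

Step 1: The rate law is rate = k[A]^1[B]^1
Step 2: Substitute: rate = 0.47 × (0.61)^1 × (0.58)^1
Step 3: rate = 0.47 × 0.61 × 0.58 = 0.166286 M/s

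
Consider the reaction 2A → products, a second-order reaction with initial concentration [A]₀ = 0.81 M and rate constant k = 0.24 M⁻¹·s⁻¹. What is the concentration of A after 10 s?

0.2751 M

Step 1: For a second-order reaction: 1/[A] = 1/[A]₀ + kt
Step 2: 1/[A] = 1/0.81 + 0.24 × 10
Step 3: 1/[A] = 1.235 + 2.4 = 3.635
Step 4: [A] = 1/3.635 = 0.2751 M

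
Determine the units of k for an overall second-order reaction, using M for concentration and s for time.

M⁻¹·s⁻¹

Step 1: For overall order n, rate = k × (concentration)^n.
Step 2: Rate has units M·s⁻¹; concentration term has units M^2.
Step 3: k = rate / (concentration)^n, so units of k = M^(1-2)·s⁻¹ = M⁻¹·s⁻¹.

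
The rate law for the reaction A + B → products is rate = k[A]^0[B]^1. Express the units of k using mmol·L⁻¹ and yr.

yr⁻¹

Step 1: Overall order = 0 + 1 = 1.
Step 2: rate has units mmol·L⁻¹·yr⁻¹; [A]^0[B]^1 has units (mmol·L⁻¹)^1.
Step 3: k = rate/([A]^0[B]^1), so units of k = (mmol·L⁻¹)^(1-1)·yr⁻¹ = yr⁻¹.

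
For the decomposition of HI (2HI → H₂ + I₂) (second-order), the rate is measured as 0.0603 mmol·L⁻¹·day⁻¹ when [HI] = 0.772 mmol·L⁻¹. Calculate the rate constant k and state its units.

0.1012 (mmol·L⁻¹)⁻¹·day⁻¹

Step 1: rate = k[HI]^2, so k = rate / [HI]^2.
Step 2: k = 0.0603 / (0.772)^2 = 0.0603 / 0.596.
Step 3: k = 0.1012 (mmol·L⁻¹)⁻¹·day⁻¹.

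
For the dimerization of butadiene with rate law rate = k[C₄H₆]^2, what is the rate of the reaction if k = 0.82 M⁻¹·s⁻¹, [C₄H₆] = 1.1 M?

0.9922 M/s

Step 1: Identify the rate law: rate = k[C₄H₆]^2
Step 2: Substitute values: rate = 0.82 × (1.1)^2
Step 3: Calculate: rate = 0.82 × 1.21 = 0.9922 M/s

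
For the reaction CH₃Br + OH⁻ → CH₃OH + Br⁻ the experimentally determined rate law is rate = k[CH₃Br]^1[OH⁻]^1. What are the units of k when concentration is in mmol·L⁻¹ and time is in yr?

(mmol·L⁻¹)⁻¹·yr⁻¹

Step 1: Overall order = 1 + 1 = 2.
Step 2: rate has units mmol·L⁻¹·yr⁻¹; [CH₃Br]^1[OH⁻]^1 has units (mmol·L⁻¹)^2.
Step 3: k = rate/([CH₃Br]^1[OH⁻]^1), so units of k = (mmol·L⁻¹)^(1-2)·yr⁻¹ = (mmol·L⁻¹)⁻¹·yr⁻¹.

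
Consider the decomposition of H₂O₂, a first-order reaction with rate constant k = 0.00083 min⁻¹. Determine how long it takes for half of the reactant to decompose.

835.1 min

Step 1: For a first-order reaction, t₁/₂ = ln(2)/k
Step 2: t₁/₂ = ln(2)/0.00083
Step 3: t₁/₂ = 0.6931/0.00083 = 835.1 min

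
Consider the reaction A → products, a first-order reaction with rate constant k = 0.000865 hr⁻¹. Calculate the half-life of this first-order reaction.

801.3 hr

Step 1: For a first-order reaction, t₁/₂ = ln(2)/k
Step 2: t₁/₂ = ln(2)/0.000865
Step 3: t₁/₂ = 0.6931/0.000865 = 801.3 hr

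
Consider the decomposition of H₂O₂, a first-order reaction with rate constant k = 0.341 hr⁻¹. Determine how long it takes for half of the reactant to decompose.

2.033 hr

Step 1: For a first-order reaction, t₁/₂ = ln(2)/k
Step 2: t₁/₂ = ln(2)/0.341
Step 3: t₁/₂ = 0.6931/0.341 = 2.033 hr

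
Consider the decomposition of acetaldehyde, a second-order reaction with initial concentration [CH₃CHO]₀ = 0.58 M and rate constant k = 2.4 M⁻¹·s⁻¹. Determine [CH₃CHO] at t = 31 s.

0.01314 M

Step 1: For a second-order reaction: 1/[CH₃CHO] = 1/[CH₃CHO]₀ + kt
Step 2: 1/[CH₃CHO] = 1/0.58 + 2.4 × 31
Step 3: 1/[CH₃CHO] = 1.724 + 74.4 = 76.12
Step 4: [CH₃CHO] = 1/76.12 = 0.01314 M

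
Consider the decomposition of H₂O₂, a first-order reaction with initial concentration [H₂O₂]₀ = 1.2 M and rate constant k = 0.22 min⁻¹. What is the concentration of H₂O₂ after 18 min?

0.02288 M

Step 1: For a first-order reaction: [H₂O₂] = [H₂O₂]₀ × e^(-kt)
Step 2: [H₂O₂] = 1.2 × e^(-0.22 × 18)
Step 3: [H₂O₂] = 1.2 × e^(-3.96)
Step 4: [H₂O₂] = 1.2 × 0.0190631 = 0.02288 M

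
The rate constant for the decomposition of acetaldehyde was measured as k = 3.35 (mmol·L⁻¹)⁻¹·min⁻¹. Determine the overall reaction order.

second order (2)

Step 1: The units of k for an nth-order reaction are (concentration)^(1-n)·(time)⁻¹.
Step 2: Here k has units (mmol·L⁻¹)⁻¹·min⁻¹, so the concentration exponent is -1.
Step 3: 1 - n = -1 ⇒ n = 2. The reaction is second order.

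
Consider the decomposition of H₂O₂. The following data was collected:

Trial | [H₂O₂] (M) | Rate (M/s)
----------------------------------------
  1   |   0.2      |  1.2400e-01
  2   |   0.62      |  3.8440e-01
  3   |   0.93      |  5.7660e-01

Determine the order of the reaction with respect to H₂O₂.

first order (1)

Step 1: Compare trials to find order n where rate₂/rate₁ = ([H₂O₂]₂/[H₂O₂]₁)^n
Step 2: rate₂/rate₁ = 3.8440e-01/1.2400e-01 = 3.1
Step 3: [H₂O₂]₂/[H₂O₂]₁ = 0.62/0.2 = 3.1
Step 4: n = ln(3.1)/ln(3.1) = 1.00 ≈ 1
Step 5: The reaction is first order in H₂O₂.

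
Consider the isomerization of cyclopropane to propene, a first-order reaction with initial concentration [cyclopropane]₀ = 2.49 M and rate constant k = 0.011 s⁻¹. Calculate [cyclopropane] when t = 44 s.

1.535 M

Step 1: For a first-order reaction: [cyclopropane] = [cyclopropane]₀ × e^(-kt)
Step 2: [cyclopropane] = 2.49 × e^(-0.011 × 44)
Step 3: [cyclopropane] = 2.49 × e^(-0.484)
Step 4: [cyclopropane] = 2.49 × 0.616313 = 1.535 M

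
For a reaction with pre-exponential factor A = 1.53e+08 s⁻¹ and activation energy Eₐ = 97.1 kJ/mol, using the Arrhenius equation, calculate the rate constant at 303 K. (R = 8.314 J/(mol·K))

2.79e-09 s⁻¹

Step 1: Use the Arrhenius equation: k = A × exp(-Eₐ/RT)
Step 2: Convert Eₐ to J/mol: 97.1 kJ/mol = 97100 J/mol
Step 3: Calculate the exponent: -Eₐ/(RT) = -97100/(8.314 × 303) = -38.54487
Step 4: k = 1.53e+08 × exp(-38.54487)
Step 5: k = 1.53e+08 × 1.82044e-17 = 2.7853e-09 s⁻¹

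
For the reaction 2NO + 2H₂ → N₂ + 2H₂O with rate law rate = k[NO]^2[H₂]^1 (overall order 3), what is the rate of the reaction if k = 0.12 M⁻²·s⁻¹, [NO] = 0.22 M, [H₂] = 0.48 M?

0.002788 M/s

Step 1: The rate law is rate = k[NO]^2[H₂]^1, overall order = 2+1 = 3
Step 2: Substitute values: rate = 0.12 × (0.22)^2 × (0.48)^1
Step 3: rate = 0.12 × 0.0484 × 0.48 = 0.00278784 M/s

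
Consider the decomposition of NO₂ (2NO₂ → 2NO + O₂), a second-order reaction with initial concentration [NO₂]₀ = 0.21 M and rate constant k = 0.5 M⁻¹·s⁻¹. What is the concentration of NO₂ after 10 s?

0.1024 M

Step 1: For a second-order reaction: 1/[NO₂] = 1/[NO₂]₀ + kt
Step 2: 1/[NO₂] = 1/0.21 + 0.5 × 10
Step 3: 1/[NO₂] = 4.762 + 5 = 9.762
Step 4: [NO₂] = 1/9.762 = 0.1024 M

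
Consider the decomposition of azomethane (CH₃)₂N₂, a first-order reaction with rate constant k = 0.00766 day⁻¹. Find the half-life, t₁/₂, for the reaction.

90.49 day

Step 1: For a first-order reaction, t₁/₂ = ln(2)/k
Step 2: t₁/₂ = ln(2)/0.00766
Step 3: t₁/₂ = 0.6931/0.00766 = 90.49 day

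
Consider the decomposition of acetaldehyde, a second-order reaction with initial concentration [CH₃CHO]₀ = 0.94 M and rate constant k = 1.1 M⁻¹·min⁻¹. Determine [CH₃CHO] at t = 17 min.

0.0506 M

Step 1: For a second-order reaction: 1/[CH₃CHO] = 1/[CH₃CHO]₀ + kt
Step 2: 1/[CH₃CHO] = 1/0.94 + 1.1 × 17
Step 3: 1/[CH₃CHO] = 1.064 + 18.7 = 19.76
Step 4: [CH₃CHO] = 1/19.76 = 0.0506 M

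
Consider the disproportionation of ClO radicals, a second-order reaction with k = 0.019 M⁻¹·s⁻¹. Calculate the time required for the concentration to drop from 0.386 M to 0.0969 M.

406.8 s

Step 1: For second-order: t = (1/[ClO] - 1/[ClO]₀)/k
Step 2: t = (1/0.0969 - 1/0.386)/0.019
Step 3: t = (10.32 - 2.591)/0.019
Step 4: t = 7.729/0.019 = 406.8 s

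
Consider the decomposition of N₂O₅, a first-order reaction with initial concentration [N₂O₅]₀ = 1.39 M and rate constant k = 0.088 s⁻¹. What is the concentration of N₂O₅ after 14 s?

0.4055 M

Step 1: For a first-order reaction: [N₂O₅] = [N₂O₅]₀ × e^(-kt)
Step 2: [N₂O₅] = 1.39 × e^(-0.088 × 14)
Step 3: [N₂O₅] = 1.39 × e^(-1.232)
Step 4: [N₂O₅] = 1.39 × 0.291709 = 0.4055 M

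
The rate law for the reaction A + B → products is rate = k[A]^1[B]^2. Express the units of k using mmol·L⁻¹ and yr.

(mmol·L⁻¹)⁻²·yr⁻¹

Step 1: Overall order = 1 + 2 = 3.
Step 2: rate has units mmol·L⁻¹·yr⁻¹; [A]^1[B]^2 has units (mmol·L⁻¹)^3.
Step 3: k = rate/([A]^1[B]^2), so units of k = (mmol·L⁻¹)^(1-3)·yr⁻¹ = (mmol·L⁻¹)⁻²·yr⁻¹.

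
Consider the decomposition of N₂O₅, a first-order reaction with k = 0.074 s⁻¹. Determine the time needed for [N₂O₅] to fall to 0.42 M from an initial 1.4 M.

16.27 s

Step 1: For first-order: t = ln([N₂O₅]₀/[N₂O₅])/k
Step 2: t = ln(1.4/0.42)/0.074
Step 3: t = ln(3.333)/0.074
Step 4: t = 1.204/0.074 = 16.27 s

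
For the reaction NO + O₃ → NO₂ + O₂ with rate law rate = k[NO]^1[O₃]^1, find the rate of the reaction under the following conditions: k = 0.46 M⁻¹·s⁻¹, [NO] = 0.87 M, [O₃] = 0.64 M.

0.2561 M/s

Step 1: The rate law is rate = k[NO]^1[O₃]^1
Step 2: Substitute: rate = 0.46 × (0.87)^1 × (0.64)^1
Step 3: rate = 0.46 × 0.87 × 0.64 = 0.256128 M/s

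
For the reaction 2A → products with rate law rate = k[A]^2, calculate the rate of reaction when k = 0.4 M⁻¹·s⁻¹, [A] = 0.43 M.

0.07396 M/s

Step 1: Identify the rate law: rate = k[A]^2
Step 2: Substitute values: rate = 0.4 × (0.43)^2
Step 3: Calculate: rate = 0.4 × 0.1849 = 0.07396 M/s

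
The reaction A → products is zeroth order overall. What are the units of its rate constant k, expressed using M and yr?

M·yr⁻¹

Step 1: For overall order n, rate = k × (concentration)^n.
Step 2: Rate has units M·yr⁻¹; concentration term has units M^0.
Step 3: k = rate / (concentration)^n, so units of k = M^(1-0)·yr⁻¹ = M·yr⁻¹.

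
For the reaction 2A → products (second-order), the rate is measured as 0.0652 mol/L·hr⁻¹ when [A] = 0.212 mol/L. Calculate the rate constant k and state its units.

1.451 (mol/L)⁻¹·hr⁻¹

Step 1: rate = k[A]^2, so k = rate / [A]^2.
Step 2: k = 0.0652 / (0.212)^2 = 0.0652 / 0.04494.
Step 3: k = 1.451 (mol/L)⁻¹·hr⁻¹.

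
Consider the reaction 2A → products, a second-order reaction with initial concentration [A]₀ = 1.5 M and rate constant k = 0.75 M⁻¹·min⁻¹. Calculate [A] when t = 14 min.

0.08955 M

Step 1: For a second-order reaction: 1/[A] = 1/[A]₀ + kt
Step 2: 1/[A] = 1/1.5 + 0.75 × 14
Step 3: 1/[A] = 0.6667 + 10.5 = 11.17
Step 4: [A] = 1/11.17 = 0.08955 M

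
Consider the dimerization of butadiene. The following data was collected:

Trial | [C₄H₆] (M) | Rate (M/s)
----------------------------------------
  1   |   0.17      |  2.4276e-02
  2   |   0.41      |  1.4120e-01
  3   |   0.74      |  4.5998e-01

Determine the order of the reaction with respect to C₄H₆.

second order (2)

Step 1: Compare trials to find order n where rate₂/rate₁ = ([C₄H₆]₂/[C₄H₆]₁)^n
Step 2: rate₂/rate₁ = 1.4120e-01/2.4276e-02 = 5.817
Step 3: [C₄H₆]₂/[C₄H₆]₁ = 0.41/0.17 = 2.412
Step 4: n = ln(5.817)/ln(2.412) = 2.00 ≈ 2
Step 5: The reaction is second order in C₄H₆.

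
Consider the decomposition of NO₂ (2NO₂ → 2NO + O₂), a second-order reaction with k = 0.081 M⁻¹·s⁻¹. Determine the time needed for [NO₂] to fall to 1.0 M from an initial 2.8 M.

7.937 s

Step 1: For second-order: t = (1/[NO₂] - 1/[NO₂]₀)/k
Step 2: t = (1/1.0 - 1/2.8)/0.081
Step 3: t = (1 - 0.3571)/0.081
Step 4: t = 0.6429/0.081 = 7.937 s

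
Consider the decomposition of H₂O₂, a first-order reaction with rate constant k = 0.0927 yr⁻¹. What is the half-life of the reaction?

7.477 yr

Step 1: For a first-order reaction, t₁/₂ = ln(2)/k
Step 2: t₁/₂ = ln(2)/0.0927
Step 3: t₁/₂ = 0.6931/0.0927 = 7.477 yr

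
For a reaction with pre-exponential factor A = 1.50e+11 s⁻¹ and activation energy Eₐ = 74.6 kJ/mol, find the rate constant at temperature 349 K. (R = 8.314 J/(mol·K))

1.02e+00 s⁻¹

Step 1: Use the Arrhenius equation: k = A × exp(-Eₐ/RT)
Step 2: Convert Eₐ to J/mol: 74.6 kJ/mol = 74600 J/mol
Step 3: Calculate the exponent: -Eₐ/(RT) = -74600/(8.314 × 349) = -25.71008
Step 4: k = 1.50e+11 × exp(-25.71008)
Step 5: k = 1.50e+11 × 6.82738e-12 = 1.0241e+00 s⁻¹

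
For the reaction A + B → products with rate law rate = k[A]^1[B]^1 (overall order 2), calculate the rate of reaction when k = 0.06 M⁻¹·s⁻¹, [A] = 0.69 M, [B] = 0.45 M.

0.01863 M/s

Step 1: The rate law is rate = k[A]^1[B]^1, overall order = 1+1 = 2
Step 2: Substitute values: rate = 0.06 × (0.69)^1 × (0.45)^1
Step 3: rate = 0.06 × 0.69 × 0.45 = 0.01863 M/s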